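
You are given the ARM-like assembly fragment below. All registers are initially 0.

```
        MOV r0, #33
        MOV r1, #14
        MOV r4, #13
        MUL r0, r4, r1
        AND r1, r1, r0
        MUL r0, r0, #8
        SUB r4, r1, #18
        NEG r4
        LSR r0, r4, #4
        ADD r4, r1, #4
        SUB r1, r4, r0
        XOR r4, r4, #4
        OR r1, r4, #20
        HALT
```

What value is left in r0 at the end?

0

MOV r0, #33 → r0=33
MOV r1, #14 → r1=14
MOV r4, #13 → r4=13
MUL r0, r4, r1 → r0=13*14=182
AND r1, r1, r0 → r1=14&182=6
MUL r0, r0, #8 → r0=182*8=1456
SUB r4, r1, #18 → r4=6-18=-12
NEG r4 → r4=-(-12)=12
LSR r0, r4, #4 → r0=12>>4=0
ADD r4, r1, #4 → r4=6+4=10
SUB r1, r4, r0 → r1=10-0=10
XOR r4, r4, #4 → r4=10^4=14
OR r1, r4, #20 → r1=14|20=30
halt.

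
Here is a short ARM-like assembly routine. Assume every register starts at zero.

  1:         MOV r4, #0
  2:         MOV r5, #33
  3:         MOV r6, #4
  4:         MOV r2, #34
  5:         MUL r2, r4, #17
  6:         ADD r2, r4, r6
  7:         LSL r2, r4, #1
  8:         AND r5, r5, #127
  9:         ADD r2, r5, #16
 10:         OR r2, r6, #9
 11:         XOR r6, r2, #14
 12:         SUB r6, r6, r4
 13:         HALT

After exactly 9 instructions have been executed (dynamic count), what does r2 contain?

49

r4=0
r5=33
r6=4
r2=34
r2=0*17=0
r2=0+4=4
r2=0<<1=0
r5=33&127=33
r2=33+16=49
After step 9: r2 = 49.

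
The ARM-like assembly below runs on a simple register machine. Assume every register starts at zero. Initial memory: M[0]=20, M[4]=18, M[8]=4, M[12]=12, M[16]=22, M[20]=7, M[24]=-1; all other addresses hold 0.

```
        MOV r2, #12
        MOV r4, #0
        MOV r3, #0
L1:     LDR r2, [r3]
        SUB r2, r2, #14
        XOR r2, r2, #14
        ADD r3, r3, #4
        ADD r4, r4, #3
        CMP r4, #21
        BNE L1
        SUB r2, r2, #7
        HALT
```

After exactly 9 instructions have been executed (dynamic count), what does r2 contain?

8

MOV r2, #12 → r2=12
MOV r4, #0 → r4=0
MOV r3, #0 → r3=0
LDR r2, [r3] → r2=M[0]=20
SUB r2, r2, #14 → r2=20-14=6
XOR r2, r2, #14 → r2=6^14=8
ADD r3, r3, #4 → r3=0+4=4
ADD r4, r4, #3 → r4=0+3=3
CMP r4, #21  (cmp 3,21)
After step 9: r2 = 8.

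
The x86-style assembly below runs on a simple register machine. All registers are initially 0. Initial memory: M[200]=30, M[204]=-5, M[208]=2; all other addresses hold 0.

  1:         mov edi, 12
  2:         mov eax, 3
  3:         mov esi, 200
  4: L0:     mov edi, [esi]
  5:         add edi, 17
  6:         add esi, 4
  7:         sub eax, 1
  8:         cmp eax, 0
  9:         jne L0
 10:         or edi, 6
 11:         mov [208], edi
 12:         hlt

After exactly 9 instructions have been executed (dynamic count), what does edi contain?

47

after mov edi, 12: edi=12
after mov eax, 3: eax=3
after mov esi, 200: esi=200
after mov edi, [esi]: edi=M[200]=30
after add edi, 17: edi=30+17=47
after add esi, 4: esi=200+4=204
after sub eax, 1: eax=3-1=2
cmp eax, 0  (cmp 2,0)
jne L0: taken
After step 9: edi = 47.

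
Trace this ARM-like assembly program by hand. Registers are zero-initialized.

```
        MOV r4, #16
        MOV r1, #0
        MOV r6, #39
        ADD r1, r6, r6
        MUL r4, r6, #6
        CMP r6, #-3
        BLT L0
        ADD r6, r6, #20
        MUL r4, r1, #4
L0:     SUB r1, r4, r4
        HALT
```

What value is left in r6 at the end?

59

MOV r4, #16 → r4=16
MOV r1, #0 → r1=0
MOV r6, #39 → r6=39
ADD r1, r6, r6 → r1=39+39=78
MUL r4, r6, #6 → r4=39*6=234
CMP r6, #-3  (cmp 39,-3)
BLT L0: not taken
ADD r6, r6, #20 → r6=39+20=59
MUL r4, r1, #4 → r4=78*4=312
SUB r1, r4, r4 → r1=312-312=0
halt.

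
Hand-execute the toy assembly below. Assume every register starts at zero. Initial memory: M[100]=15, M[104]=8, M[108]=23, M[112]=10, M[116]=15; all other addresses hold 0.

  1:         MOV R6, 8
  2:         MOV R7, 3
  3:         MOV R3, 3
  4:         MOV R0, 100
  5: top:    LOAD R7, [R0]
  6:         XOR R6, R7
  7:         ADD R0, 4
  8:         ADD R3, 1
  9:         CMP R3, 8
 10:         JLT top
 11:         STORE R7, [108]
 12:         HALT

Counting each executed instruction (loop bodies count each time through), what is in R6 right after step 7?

R6=8
R7=3
R3=3
R0=100
R7=M[100]=15
R6=8^15=7
R0=100+4=104
After step 7: R6 = 7.

7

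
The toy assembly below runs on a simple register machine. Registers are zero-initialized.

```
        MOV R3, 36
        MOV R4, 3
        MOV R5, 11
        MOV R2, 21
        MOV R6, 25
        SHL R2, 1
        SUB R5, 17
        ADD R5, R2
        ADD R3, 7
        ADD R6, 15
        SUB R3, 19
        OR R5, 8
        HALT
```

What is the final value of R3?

after MOV R3, 36: R3=36
after MOV R4, 3: R4=3
after MOV R5, 11: R5=11
after MOV R2, 21: R2=21
after MOV R6, 25: R6=25
after SHL R2, 1: R2=21<<1=42
after SUB R5, 17: R5=11-17=-6
after ADD R5, R2: R5=(-6)+42=36
after ADD R3, 7: R3=36+7=43
after ADD R6, 15: R6=25+15=40
after SUB R3, 19: R3=43-19=24
after OR R5, 8: R5=36|8=44
halt.

24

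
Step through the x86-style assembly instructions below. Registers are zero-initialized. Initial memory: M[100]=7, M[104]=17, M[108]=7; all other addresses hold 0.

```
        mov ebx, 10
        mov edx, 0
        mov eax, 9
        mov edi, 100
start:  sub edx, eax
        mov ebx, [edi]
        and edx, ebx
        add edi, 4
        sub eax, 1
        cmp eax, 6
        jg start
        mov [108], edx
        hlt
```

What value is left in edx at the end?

2

ebx=10
edx=0
eax=9
edi=100
edx=0-9=-9
ebx=M[100]=7
edx=(-9)&7=7
edi=100+4=104
eax=9-1=8
cmp eax, 6  (cmp 8,6)
jg start: taken
edx=7-8=-1
ebx=M[104]=17
edx=(-1)&17=17
edi=104+4=108
eax=8-1=7
cmp eax, 6  (cmp 7,6)
jg start: taken
edx=17-7=10
ebx=M[108]=7
edx=10&7=2
edi=108+4=112
eax=7-1=6
cmp eax, 6  (cmp 6,6)
jg start: not taken
mov [108], edx → M[108]=2
halt.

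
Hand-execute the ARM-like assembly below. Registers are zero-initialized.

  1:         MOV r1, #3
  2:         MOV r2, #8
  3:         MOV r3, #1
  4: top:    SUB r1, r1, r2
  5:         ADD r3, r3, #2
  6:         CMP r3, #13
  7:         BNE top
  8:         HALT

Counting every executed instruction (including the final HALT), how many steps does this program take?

r1=3
r2=8
r3=1
r1=3-8=-5
r3=1+2=3
CMP r3, #13  (cmp 3,13)
BNE top: taken
r1=(-5)-8=-13
r3=3+2=5
CMP r3, #13  (cmp 5,13)
BNE top: taken
r1=(-13)-8=-21
r3=5+2=7
CMP r3, #13  (cmp 7,13)
BNE top: taken
r1=(-21)-8=-29
r3=7+2=9
CMP r3, #13  (cmp 9,13)
BNE top: taken
r1=(-29)-8=-37
r3=9+2=11
CMP r3, #13  (cmp 11,13)
BNE top: taken
r1=(-37)-8=-45
r3=11+2=13
CMP r3, #13  (cmp 13,13)
BNE top: not taken
halt.
Total executed instructions: 28.

28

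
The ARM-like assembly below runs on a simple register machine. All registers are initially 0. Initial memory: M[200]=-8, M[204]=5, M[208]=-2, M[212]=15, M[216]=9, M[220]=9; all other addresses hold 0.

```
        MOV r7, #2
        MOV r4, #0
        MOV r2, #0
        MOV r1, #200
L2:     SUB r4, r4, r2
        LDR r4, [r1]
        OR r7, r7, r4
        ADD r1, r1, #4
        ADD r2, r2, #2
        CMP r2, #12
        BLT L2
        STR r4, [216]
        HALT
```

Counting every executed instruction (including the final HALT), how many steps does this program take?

r7=2
r4=0
r2=0
r1=200
r4=0-0=0
r4=M[200]=-8
r7=2|(-8)=-6
r1=200+4=204
r2=0+2=2
CMP r2, #12  (cmp 2,12)
BLT L2: taken
r4=(-8)-2=-10
r4=M[204]=5
r7=(-6)|5=-1
r1=204+4=208
r2=2+2=4
CMP r2, #12  (cmp 4,12)
BLT L2: taken
r4=5-4=1
r4=M[208]=-2
r7=(-1)|(-2)=-1
r1=208+4=212
r2=4+2=6
CMP r2, #12  (cmp 6,12)
BLT L2: taken
r4=(-2)-6=-8
r4=M[212]=15
r7=(-1)|15=-1
r1=212+4=216
r2=6+2=8
CMP r2, #12  (cmp 8,12)
BLT L2: taken
r4=15-8=7
r4=M[216]=9
r7=(-1)|9=-1
r1=216+4=220
r2=8+2=10
CMP r2, #12  (cmp 10,12)
BLT L2: taken
r4=9-10=-1
r4=M[220]=9
r7=(-1)|9=-1
r1=220+4=224
r2=10+2=12
CMP r2, #12  (cmp 12,12)
BLT L2: not taken
STR r4, [216] → M[216]=9
halt.
Total executed instructions: 48.

48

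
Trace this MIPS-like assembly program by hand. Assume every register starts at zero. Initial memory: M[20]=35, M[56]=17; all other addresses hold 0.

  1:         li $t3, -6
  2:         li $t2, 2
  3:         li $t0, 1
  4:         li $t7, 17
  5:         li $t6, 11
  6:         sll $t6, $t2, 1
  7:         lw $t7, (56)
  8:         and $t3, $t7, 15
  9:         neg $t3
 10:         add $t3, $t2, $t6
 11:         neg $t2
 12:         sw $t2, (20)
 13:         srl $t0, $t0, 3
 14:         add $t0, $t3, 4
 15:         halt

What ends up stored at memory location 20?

after li $t3, -6: $t3=-6
after li $t2, 2: $t2=2
after li $t0, 1: $t0=1
after li $t7, 17: $t7=17
after li $t6, 11: $t6=11
after sll $t6, $t2, 1: $t6=2<<1=4
after lw $t7, (56): $t7=M[56]=17
after and $t3, $t7, 15: $t3=17&15=1
after neg $t3: $t3=-(1)=-1
after add $t3, $t2, $t6: $t3=2+4=6
after neg $t2: $t2=-(2)=-2
sw $t2, (20) → M[20]=-2
after srl $t0, $t0, 3: $t0=1>>3=0
after add $t0, $t3, 4: $t0=6+4=10
halt.

-2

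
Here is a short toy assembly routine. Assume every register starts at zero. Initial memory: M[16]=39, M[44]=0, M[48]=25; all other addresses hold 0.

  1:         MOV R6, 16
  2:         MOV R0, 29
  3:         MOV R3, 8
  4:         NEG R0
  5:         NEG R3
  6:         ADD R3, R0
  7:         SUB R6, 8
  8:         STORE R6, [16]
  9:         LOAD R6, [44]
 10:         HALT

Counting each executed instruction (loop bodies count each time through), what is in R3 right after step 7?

-37

MOV R6, 16 → R6=16
MOV R0, 29 → R0=29
MOV R3, 8 → R3=8
NEG R0 → R0=-(29)=-29
NEG R3 → R3=-(8)=-8
ADD R3, R0 → R3=(-8)+(-29)=-37
SUB R6, 8 → R6=16-8=8
After step 7: R3 = -37.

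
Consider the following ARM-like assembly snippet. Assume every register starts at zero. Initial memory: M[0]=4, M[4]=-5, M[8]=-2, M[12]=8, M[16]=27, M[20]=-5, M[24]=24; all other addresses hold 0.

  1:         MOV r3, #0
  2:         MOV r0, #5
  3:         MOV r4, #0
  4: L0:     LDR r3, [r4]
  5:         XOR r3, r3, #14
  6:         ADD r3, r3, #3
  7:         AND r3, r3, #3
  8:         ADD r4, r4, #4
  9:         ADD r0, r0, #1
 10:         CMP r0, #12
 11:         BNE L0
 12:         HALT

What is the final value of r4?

r3=0
r0=5
r4=0
r3=M[0]=4
r3=4^14=10
r3=10+3=13
r3=13&3=1
r4=0+4=4
r0=5+1=6
CMP r0, #12  (cmp 6,12)
BNE L0: taken
r3=M[4]=-5
r3=(-5)^14=-11
r3=(-11)+3=-8
r3=(-8)&3=0
r4=4+4=8
r0=6+1=7
CMP r0, #12  (cmp 7,12)
BNE L0: taken
r3=M[8]=-2
r3=(-2)^14=-16
r3=(-16)+3=-13
r3=(-13)&3=3
r4=8+4=12
r0=7+1=8
CMP r0, #12  (cmp 8,12)
BNE L0: taken
r3=M[12]=8
r3=8^14=6
r3=6+3=9
r3=9&3=1
r4=12+4=16
r0=8+1=9
CMP r0, #12  (cmp 9,12)
BNE L0: taken
r3=M[16]=27
r3=27^14=21
r3=21+3=24
r3=24&3=0
r4=16+4=20
r0=9+1=10
CMP r0, #12  (cmp 10,12)
BNE L0: taken
r3=M[20]=-5
r3=(-5)^14=-11
r3=(-11)+3=-8
r3=(-8)&3=0
r4=20+4=24
r0=10+1=11
CMP r0, #12  (cmp 11,12)
BNE L0: taken
r3=M[24]=24
r3=24^14=22
r3=22+3=25
r3=25&3=1
r4=24+4=28
r0=11+1=12
CMP r0, #12  (cmp 12,12)
BNE L0: not taken
halt.

28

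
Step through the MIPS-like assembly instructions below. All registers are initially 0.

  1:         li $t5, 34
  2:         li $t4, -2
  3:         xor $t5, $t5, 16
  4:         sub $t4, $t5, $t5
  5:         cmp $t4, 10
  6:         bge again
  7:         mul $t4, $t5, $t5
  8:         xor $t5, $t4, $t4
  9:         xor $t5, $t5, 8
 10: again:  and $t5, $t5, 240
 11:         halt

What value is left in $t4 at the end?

after li $t5, 34: $t5=34
after li $t4, -2: $t4=-2
after xor $t5, $t5, 16: $t5=34^16=50
after sub $t4, $t5, $t5: $t4=50-50=0
cmp $t4, 10  (cmp 0,10)
bge again: not taken
after mul $t4, $t5, $t5: $t4=50*50=2500
after xor $t5, $t4, $t4: $t5=2500^2500=0
after xor $t5, $t5, 8: $t5=0^8=8
after and $t5, $t5, 240: $t5=8&240=0
halt.

2500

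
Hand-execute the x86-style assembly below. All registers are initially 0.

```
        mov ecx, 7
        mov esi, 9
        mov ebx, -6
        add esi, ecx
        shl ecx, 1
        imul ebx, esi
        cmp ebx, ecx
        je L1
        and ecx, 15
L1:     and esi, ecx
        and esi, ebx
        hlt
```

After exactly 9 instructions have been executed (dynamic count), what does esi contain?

16

after mov ecx, 7: ecx=7
after mov esi, 9: esi=9
after mov ebx, -6: ebx=-6
after add esi, ecx: esi=9+7=16
after shl ecx, 1: ecx=7<<1=14
after imul ebx, esi: ebx=(-6)*16=-96
cmp ebx, ecx  (cmp -96,14)
je L1: not taken
after and ecx, 15: ecx=14&15=14
After step 9: esi = 16.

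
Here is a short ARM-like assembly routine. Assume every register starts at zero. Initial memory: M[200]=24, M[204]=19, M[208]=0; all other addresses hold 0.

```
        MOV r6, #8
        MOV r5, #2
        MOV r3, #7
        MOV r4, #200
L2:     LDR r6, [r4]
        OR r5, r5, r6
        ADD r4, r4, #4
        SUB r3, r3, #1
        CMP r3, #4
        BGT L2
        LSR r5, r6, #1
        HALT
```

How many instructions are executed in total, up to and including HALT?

24

after MOV r6, #8: r6=8
after MOV r5, #2: r5=2
after MOV r3, #7: r3=7
after MOV r4, #200: r4=200
after LDR r6, [r4]: r6=M[200]=24
after OR r5, r5, r6: r5=2|24=26
after ADD r4, r4, #4: r4=200+4=204
after SUB r3, r3, #1: r3=7-1=6
CMP r3, #4  (cmp 6,4)
BGT L2: taken
after LDR r6, [r4]: r6=M[204]=19
after OR r5, r5, r6: r5=26|19=27
after ADD r4, r4, #4: r4=204+4=208
after SUB r3, r3, #1: r3=6-1=5
CMP r3, #4  (cmp 5,4)
BGT L2: taken
after LDR r6, [r4]: r6=M[208]=0
after OR r5, r5, r6: r5=27|0=27
after ADD r4, r4, #4: r4=208+4=212
after SUB r3, r3, #1: r3=5-1=4
CMP r3, #4  (cmp 4,4)
BGT L2: not taken
after LSR r5, r6, #1: r5=0>>1=0
halt.
Total executed instructions: 24.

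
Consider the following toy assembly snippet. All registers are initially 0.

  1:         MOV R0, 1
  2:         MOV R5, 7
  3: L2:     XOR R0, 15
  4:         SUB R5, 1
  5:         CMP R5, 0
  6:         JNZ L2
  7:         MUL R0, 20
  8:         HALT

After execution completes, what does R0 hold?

MOV R0, 1 → R0=1
MOV R5, 7 → R5=7
XOR R0, 15 → R0=1^15=14
SUB R5, 1 → R5=7-1=6
CMP R5, 0  (cmp 6,0)
JNZ L2: taken
XOR R0, 15 → R0=14^15=1
SUB R5, 1 → R5=6-1=5
CMP R5, 0  (cmp 5,0)
JNZ L2: taken
XOR R0, 15 → R0=1^15=14
SUB R5, 1 → R5=5-1=4
CMP R5, 0  (cmp 4,0)
JNZ L2: taken
XOR R0, 15 → R0=14^15=1
SUB R5, 1 → R5=4-1=3
CMP R5, 0  (cmp 3,0)
JNZ L2: taken
XOR R0, 15 → R0=1^15=14
SUB R5, 1 → R5=3-1=2
CMP R5, 0  (cmp 2,0)
JNZ L2: taken
XOR R0, 15 → R0=14^15=1
SUB R5, 1 → R5=2-1=1
CMP R5, 0  (cmp 1,0)
JNZ L2: taken
XOR R0, 15 → R0=1^15=14
SUB R5, 1 → R5=1-1=0
CMP R5, 0  (cmp 0,0)
JNZ L2: not taken
MUL R0, 20 → R0=14*20=280
halt.

280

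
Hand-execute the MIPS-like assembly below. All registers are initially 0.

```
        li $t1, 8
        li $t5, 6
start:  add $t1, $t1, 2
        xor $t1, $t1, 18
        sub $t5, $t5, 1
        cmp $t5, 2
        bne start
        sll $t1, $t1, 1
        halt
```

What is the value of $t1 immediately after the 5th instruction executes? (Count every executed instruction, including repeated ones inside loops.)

li $t1, 8 → $t1=8
li $t5, 6 → $t5=6
add $t1, $t1, 2 → $t1=8+2=10
xor $t1, $t1, 18 → $t1=10^18=24
sub $t5, $t5, 1 → $t5=6-1=5
After step 5: $t1 = 24.

24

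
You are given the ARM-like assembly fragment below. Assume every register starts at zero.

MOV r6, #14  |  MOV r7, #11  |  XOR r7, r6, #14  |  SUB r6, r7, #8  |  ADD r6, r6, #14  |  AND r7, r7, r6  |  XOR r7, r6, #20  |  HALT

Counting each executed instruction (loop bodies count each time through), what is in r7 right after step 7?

18

r6=14
r7=11
r7=14^14=0
r6=0-8=-8
r6=(-8)+14=6
r7=0&6=0
r7=6^20=18
After step 7: r7 = 18.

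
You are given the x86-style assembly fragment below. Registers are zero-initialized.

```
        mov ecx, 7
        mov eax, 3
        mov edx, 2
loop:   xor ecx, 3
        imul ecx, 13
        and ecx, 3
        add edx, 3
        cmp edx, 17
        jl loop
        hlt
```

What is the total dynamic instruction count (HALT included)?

34

after mov ecx, 7: ecx=7
after mov eax, 3: eax=3
after mov edx, 2: edx=2
after xor ecx, 3: ecx=7^3=4
after imul ecx, 13: ecx=4*13=52
after and ecx, 3: ecx=52&3=0
after add edx, 3: edx=2+3=5
cmp edx, 17  (cmp 5,17)
jl loop: taken
after xor ecx, 3: ecx=0^3=3
after imul ecx, 13: ecx=3*13=39
after and ecx, 3: ecx=39&3=3
after add edx, 3: edx=5+3=8
cmp edx, 17  (cmp 8,17)
jl loop: taken
after xor ecx, 3: ecx=3^3=0
after imul ecx, 13: ecx=0*13=0
after and ecx, 3: ecx=0&3=0
after add edx, 3: edx=8+3=11
cmp edx, 17  (cmp 11,17)
jl loop: taken
after xor ecx, 3: ecx=0^3=3
after imul ecx, 13: ecx=3*13=39
after and ecx, 3: ecx=39&3=3
after add edx, 3: edx=11+3=14
cmp edx, 17  (cmp 14,17)
jl loop: taken
after xor ecx, 3: ecx=3^3=0
after imul ecx, 13: ecx=0*13=0
after and ecx, 3: ecx=0&3=0
after add edx, 3: edx=14+3=17
cmp edx, 17  (cmp 17,17)
jl loop: not taken
halt.
Total executed instructions: 34.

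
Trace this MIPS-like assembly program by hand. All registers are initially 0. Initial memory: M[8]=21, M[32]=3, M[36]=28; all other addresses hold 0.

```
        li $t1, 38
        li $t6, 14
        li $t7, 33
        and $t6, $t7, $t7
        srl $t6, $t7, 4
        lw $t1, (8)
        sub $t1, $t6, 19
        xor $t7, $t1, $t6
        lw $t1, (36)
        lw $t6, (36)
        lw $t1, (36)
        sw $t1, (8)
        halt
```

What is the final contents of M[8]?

28

li $t1, 38 → $t1=38
li $t6, 14 → $t6=14
li $t7, 33 → $t7=33
and $t6, $t7, $t7 → $t6=33&33=33
srl $t6, $t7, 4 → $t6=33>>4=2
lw $t1, (8) → $t1=M[8]=21
sub $t1, $t6, 19 → $t1=2-19=-17
xor $t7, $t1, $t6 → $t7=(-17)^2=-19
lw $t1, (36) → $t1=M[36]=28
lw $t6, (36) → $t6=M[36]=28
lw $t1, (36) → $t1=M[36]=28
sw $t1, (8) → M[8]=28
halt.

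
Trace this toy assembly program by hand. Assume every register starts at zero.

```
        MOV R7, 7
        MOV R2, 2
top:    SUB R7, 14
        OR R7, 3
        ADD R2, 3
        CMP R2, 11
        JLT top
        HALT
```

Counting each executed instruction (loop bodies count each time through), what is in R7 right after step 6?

-5

R7=7
R2=2
R7=7-14=-7
R7=(-7)|3=-5
R2=2+3=5
CMP R2, 11  (cmp 5,11)
After step 6: R7 = -5.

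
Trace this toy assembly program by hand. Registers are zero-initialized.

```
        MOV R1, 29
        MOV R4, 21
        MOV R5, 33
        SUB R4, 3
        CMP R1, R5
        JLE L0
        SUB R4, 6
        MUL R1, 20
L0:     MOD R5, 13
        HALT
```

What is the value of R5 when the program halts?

7

R1=29
R4=21
R5=33
R4=21-3=18
CMP R1, R5  (cmp 29,33)
JLE L0: taken
R5=33%13=7
halt.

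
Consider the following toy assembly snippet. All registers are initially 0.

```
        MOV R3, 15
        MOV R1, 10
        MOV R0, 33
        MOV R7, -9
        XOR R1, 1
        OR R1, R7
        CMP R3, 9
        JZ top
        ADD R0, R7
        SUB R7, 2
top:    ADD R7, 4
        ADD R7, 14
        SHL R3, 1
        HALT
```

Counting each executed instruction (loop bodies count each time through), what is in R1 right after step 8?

-1

R3=15
R1=10
R0=33
R7=-9
R1=10^1=11
R1=11|(-9)=-1
CMP R3, 9  (cmp 15,9)
JZ top: not taken
After step 8: R1 = -1.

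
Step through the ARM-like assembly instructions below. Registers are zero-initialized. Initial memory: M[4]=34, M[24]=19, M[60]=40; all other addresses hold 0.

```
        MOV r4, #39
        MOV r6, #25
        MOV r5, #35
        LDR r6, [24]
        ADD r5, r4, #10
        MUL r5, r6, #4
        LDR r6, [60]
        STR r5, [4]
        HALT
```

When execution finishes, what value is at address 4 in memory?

r4=39
r6=25
r5=35
r6=M[24]=19
r5=39+10=49
r5=19*4=76
r6=M[60]=40
STR r5, [4] → M[4]=76
halt.

76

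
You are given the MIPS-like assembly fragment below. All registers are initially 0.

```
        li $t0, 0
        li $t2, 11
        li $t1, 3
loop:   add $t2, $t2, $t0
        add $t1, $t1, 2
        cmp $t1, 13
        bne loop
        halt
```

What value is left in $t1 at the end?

13

li $t0, 0 → $t0=0
li $t2, 11 → $t2=11
li $t1, 3 → $t1=3
add $t2, $t2, $t0 → $t2=11+0=11
add $t1, $t1, 2 → $t1=3+2=5
cmp $t1, 13  (cmp 5,13)
bne loop: taken
add $t2, $t2, $t0 → $t2=11+0=11
add $t1, $t1, 2 → $t1=5+2=7
cmp $t1, 13  (cmp 7,13)
bne loop: taken
add $t2, $t2, $t0 → $t2=11+0=11
add $t1, $t1, 2 → $t1=7+2=9
cmp $t1, 13  (cmp 9,13)
bne loop: taken
add $t2, $t2, $t0 → $t2=11+0=11
add $t1, $t1, 2 → $t1=9+2=11
cmp $t1, 13  (cmp 11,13)
bne loop: taken
add $t2, $t2, $t0 → $t2=11+0=11
add $t1, $t1, 2 → $t1=11+2=13
cmp $t1, 13  (cmp 13,13)
bne loop: not taken
halt.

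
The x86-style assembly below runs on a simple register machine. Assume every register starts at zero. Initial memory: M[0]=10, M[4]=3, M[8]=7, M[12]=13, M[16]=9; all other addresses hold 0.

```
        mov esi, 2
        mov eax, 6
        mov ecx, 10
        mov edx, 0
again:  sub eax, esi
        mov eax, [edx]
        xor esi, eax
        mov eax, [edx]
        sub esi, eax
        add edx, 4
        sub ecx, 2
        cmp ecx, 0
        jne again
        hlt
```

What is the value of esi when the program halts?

esi=2
eax=6
ecx=10
edx=0
eax=6-2=4
eax=M[0]=10
esi=2^10=8
eax=M[0]=10
esi=8-10=-2
edx=0+4=4
ecx=10-2=8
cmp ecx, 0  (cmp 8,0)
jne again: taken
eax=10-(-2)=12
eax=M[4]=3
esi=(-2)^3=-3
eax=M[4]=3
esi=(-3)-3=-6
edx=4+4=8
ecx=8-2=6
cmp ecx, 0  (cmp 6,0)
jne again: taken
eax=3-(-6)=9
eax=M[8]=7
esi=(-6)^7=-3
eax=M[8]=7
esi=(-3)-7=-10
edx=8+4=12
ecx=6-2=4
cmp ecx, 0  (cmp 4,0)
jne again: taken
eax=7-(-10)=17
eax=M[12]=13
esi=(-10)^13=-5
eax=M[12]=13
esi=(-5)-13=-18
edx=12+4=16
ecx=4-2=2
cmp ecx, 0  (cmp 2,0)
jne again: taken
eax=13-(-18)=31
eax=M[16]=9
esi=(-18)^9=-25
eax=M[16]=9
esi=(-25)-9=-34
edx=16+4=20
ecx=2-2=0
cmp ecx, 0  (cmp 0,0)
jne again: not taken
halt.

-34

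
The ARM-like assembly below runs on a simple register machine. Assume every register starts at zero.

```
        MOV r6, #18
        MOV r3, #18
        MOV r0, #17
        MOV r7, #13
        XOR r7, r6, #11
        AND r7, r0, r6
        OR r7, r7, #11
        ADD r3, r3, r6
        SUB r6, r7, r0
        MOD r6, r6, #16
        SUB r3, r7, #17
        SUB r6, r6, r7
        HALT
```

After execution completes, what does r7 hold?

27

MOV r6, #18 → r6=18
MOV r3, #18 → r3=18
MOV r0, #17 → r0=17
MOV r7, #13 → r7=13
XOR r7, r6, #11 → r7=18^11=25
AND r7, r0, r6 → r7=17&18=16
OR r7, r7, #11 → r7=16|11=27
ADD r3, r3, r6 → r3=18+18=36
SUB r6, r7, r0 → r6=27-17=10
MOD r6, r6, #16 → r6=10%16=10
SUB r3, r7, #17 → r3=27-17=10
SUB r6, r6, r7 → r6=10-27=-17
halt.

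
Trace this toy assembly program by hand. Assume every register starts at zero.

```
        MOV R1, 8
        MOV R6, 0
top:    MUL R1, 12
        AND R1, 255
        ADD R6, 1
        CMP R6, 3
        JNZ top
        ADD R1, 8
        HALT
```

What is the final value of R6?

after MOV R1, 8: R1=8
after MOV R6, 0: R6=0
after MUL R1, 12: R1=8*12=96
after AND R1, 255: R1=96&255=96
after ADD R6, 1: R6=0+1=1
CMP R6, 3  (cmp 1,3)
JNZ top: taken
after MUL R1, 12: R1=96*12=1152
after AND R1, 255: R1=1152&255=128
after ADD R6, 1: R6=1+1=2
CMP R6, 3  (cmp 2,3)
JNZ top: taken
after MUL R1, 12: R1=128*12=1536
after AND R1, 255: R1=1536&255=0
after ADD R6, 1: R6=2+1=3
CMP R6, 3  (cmp 3,3)
JNZ top: not taken
after ADD R1, 8: R1=0+8=8
halt.

3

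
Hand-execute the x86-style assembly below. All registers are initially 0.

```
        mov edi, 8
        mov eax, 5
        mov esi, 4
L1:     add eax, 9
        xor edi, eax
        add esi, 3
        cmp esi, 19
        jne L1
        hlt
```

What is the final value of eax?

after mov edi, 8: edi=8
after mov eax, 5: eax=5
after mov esi, 4: esi=4
after add eax, 9: eax=5+9=14
after xor edi, eax: edi=8^14=6
after add esi, 3: esi=4+3=7
cmp esi, 19  (cmp 7,19)
jne L1: taken
after add eax, 9: eax=14+9=23
after xor edi, eax: edi=6^23=17
after add esi, 3: esi=7+3=10
cmp esi, 19  (cmp 10,19)
jne L1: taken
after add eax, 9: eax=23+9=32
after xor edi, eax: edi=17^32=49
after add esi, 3: esi=10+3=13
cmp esi, 19  (cmp 13,19)
jne L1: taken
after add eax, 9: eax=32+9=41
after xor edi, eax: edi=49^41=24
after add esi, 3: esi=13+3=16
cmp esi, 19  (cmp 16,19)
jne L1: taken
after add eax, 9: eax=41+9=50
after xor edi, eax: edi=24^50=42
after add esi, 3: esi=16+3=19
cmp esi, 19  (cmp 19,19)
jne L1: not taken
halt.

50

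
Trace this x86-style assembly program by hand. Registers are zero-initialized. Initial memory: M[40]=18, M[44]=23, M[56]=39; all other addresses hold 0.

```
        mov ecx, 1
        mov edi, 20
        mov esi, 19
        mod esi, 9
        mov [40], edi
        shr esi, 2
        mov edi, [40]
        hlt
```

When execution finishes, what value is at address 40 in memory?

20

mov ecx, 1 → ecx=1
mov edi, 20 → edi=20
mov esi, 19 → esi=19
mod esi, 9 → esi=19%9=1
mov [40], edi → M[40]=20
shr esi, 2 → esi=1>>2=0
mov edi, [40] → edi=M[40]=20
halt.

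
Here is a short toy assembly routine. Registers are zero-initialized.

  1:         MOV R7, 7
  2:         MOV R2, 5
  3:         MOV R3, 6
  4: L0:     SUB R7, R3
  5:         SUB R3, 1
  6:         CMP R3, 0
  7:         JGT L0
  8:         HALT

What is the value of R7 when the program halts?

-14

MOV R7, 7 → R7=7
MOV R2, 5 → R2=5
MOV R3, 6 → R3=6
SUB R7, R3 → R7=7-6=1
SUB R3, 1 → R3=6-1=5
CMP R3, 0  (cmp 5,0)
JGT L0: taken
SUB R7, R3 → R7=1-5=-4
SUB R3, 1 → R3=5-1=4
CMP R3, 0  (cmp 4,0)
JGT L0: taken
SUB R7, R3 → R7=(-4)-4=-8
SUB R3, 1 → R3=4-1=3
CMP R3, 0  (cmp 3,0)
JGT L0: taken
SUB R7, R3 → R7=(-8)-3=-11
SUB R3, 1 → R3=3-1=2
CMP R3, 0  (cmp 2,0)
JGT L0: taken
SUB R7, R3 → R7=(-11)-2=-13
SUB R3, 1 → R3=2-1=1
CMP R3, 0  (cmp 1,0)
JGT L0: taken
SUB R7, R3 → R7=(-13)-1=-14
SUB R3, 1 → R3=1-1=0
CMP R3, 0  (cmp 0,0)
JGT L0: not taken
halt.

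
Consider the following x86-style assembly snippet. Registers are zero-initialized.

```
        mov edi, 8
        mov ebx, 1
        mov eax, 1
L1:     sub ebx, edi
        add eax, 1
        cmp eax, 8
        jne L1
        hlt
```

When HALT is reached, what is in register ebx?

mov edi, 8 → edi=8
mov ebx, 1 → ebx=1
mov eax, 1 → eax=1
sub ebx, edi → ebx=1-8=-7
add eax, 1 → eax=1+1=2
cmp eax, 8  (cmp 2,8)
jne L1: taken
sub ebx, edi → ebx=(-7)-8=-15
add eax, 1 → eax=2+1=3
cmp eax, 8  (cmp 3,8)
jne L1: taken
sub ebx, edi → ebx=(-15)-8=-23
add eax, 1 → eax=3+1=4
cmp eax, 8  (cmp 4,8)
jne L1: taken
sub ebx, edi → ebx=(-23)-8=-31
add eax, 1 → eax=4+1=5
cmp eax, 8  (cmp 5,8)
jne L1: taken
sub ebx, edi → ebx=(-31)-8=-39
add eax, 1 → eax=5+1=6
cmp eax, 8  (cmp 6,8)
jne L1: taken
sub ebx, edi → ebx=(-39)-8=-47
add eax, 1 → eax=6+1=7
cmp eax, 8  (cmp 7,8)
jne L1: taken
sub ebx, edi → ebx=(-47)-8=-55
add eax, 1 → eax=7+1=8
cmp eax, 8  (cmp 8,8)
jne L1: not taken
halt.

-55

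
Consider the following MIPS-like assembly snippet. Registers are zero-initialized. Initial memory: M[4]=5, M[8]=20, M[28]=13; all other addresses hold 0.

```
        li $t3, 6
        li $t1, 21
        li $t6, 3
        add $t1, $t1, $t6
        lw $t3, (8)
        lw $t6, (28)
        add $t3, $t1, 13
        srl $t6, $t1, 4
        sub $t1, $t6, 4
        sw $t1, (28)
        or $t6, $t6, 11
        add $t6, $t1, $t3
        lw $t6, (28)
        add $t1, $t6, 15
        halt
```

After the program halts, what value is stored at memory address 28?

-3

$t3=6
$t1=21
$t6=3
$t1=21+3=24
$t3=M[8]=20
$t6=M[28]=13
$t3=24+13=37
$t6=24>>4=1
$t1=1-4=-3
sw $t1, (28) → M[28]=-3
$t6=1|11=11
$t6=(-3)+37=34
$t6=M[28]=-3
$t1=(-3)+15=12
halt.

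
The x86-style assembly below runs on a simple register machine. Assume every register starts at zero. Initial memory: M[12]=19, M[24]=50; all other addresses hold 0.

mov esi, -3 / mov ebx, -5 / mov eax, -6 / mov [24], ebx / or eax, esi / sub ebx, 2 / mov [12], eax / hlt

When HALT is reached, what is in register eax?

after mov esi, -3: esi=-3
after mov ebx, -5: ebx=-5
after mov eax, -6: eax=-6
mov [24], ebx → M[24]=-5
after or eax, esi: eax=(-6)|(-3)=-1
after sub ebx, 2: ebx=(-5)-2=-7
mov [12], eax → M[12]=-1
halt.

-1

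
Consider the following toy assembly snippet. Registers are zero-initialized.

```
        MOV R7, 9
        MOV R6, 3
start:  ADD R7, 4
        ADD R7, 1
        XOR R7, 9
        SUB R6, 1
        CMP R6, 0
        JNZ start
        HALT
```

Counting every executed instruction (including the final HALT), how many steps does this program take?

21

MOV R7, 9 → R7=9
MOV R6, 3 → R6=3
ADD R7, 4 → R7=9+4=13
ADD R7, 1 → R7=13+1=14
XOR R7, 9 → R7=14^9=7
SUB R6, 1 → R6=3-1=2
CMP R6, 0  (cmp 2,0)
JNZ start: taken
ADD R7, 4 → R7=7+4=11
ADD R7, 1 → R7=11+1=12
XOR R7, 9 → R7=12^9=5
SUB R6, 1 → R6=2-1=1
CMP R6, 0  (cmp 1,0)
JNZ start: taken
ADD R7, 4 → R7=5+4=9
ADD R7, 1 → R7=9+1=10
XOR R7, 9 → R7=10^9=3
SUB R6, 1 → R6=1-1=0
CMP R6, 0  (cmp 0,0)
JNZ start: not taken
halt.
Total executed instructions: 21.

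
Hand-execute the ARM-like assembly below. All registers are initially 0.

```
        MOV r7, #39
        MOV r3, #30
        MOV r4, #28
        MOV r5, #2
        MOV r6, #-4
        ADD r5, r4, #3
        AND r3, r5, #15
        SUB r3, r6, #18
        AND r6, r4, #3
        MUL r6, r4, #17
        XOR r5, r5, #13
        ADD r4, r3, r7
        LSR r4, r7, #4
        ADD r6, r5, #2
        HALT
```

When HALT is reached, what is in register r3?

-22

r7=39
r3=30
r4=28
r5=2
r6=-4
r5=28+3=31
r3=31&15=15
r3=(-4)-18=-22
r6=28&3=0
r6=28*17=476
r5=31^13=18
r4=(-22)+39=17
r4=39>>4=2
r6=18+2=20
halt.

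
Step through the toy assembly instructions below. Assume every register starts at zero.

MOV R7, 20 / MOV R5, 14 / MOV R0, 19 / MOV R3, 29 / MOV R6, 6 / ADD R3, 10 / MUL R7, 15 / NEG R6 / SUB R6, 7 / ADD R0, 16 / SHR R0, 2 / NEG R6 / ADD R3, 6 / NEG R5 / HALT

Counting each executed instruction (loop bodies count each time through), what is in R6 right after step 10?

after MOV R7, 20: R7=20
after MOV R5, 14: R5=14
after MOV R0, 19: R0=19
after MOV R3, 29: R3=29
after MOV R6, 6: R6=6
after ADD R3, 10: R3=29+10=39
after MUL R7, 15: R7=20*15=300
after NEG R6: R6=-(6)=-6
after SUB R6, 7: R6=(-6)-7=-13
after ADD R0, 16: R0=19+16=35
After step 10: R6 = -13.

-13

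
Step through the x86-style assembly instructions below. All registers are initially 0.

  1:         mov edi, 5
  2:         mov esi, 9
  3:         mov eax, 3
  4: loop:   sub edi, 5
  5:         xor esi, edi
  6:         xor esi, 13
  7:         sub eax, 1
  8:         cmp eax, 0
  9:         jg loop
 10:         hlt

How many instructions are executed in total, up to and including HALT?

after mov edi, 5: edi=5
after mov esi, 9: esi=9
after mov eax, 3: eax=3
after sub edi, 5: edi=5-5=0
after xor esi, edi: esi=9^0=9
after xor esi, 13: esi=9^13=4
after sub eax, 1: eax=3-1=2
cmp eax, 0  (cmp 2,0)
jg loop: taken
after sub edi, 5: edi=0-5=-5
after xor esi, edi: esi=4^(-5)=-1
after xor esi, 13: esi=(-1)^13=-14
after sub eax, 1: eax=2-1=1
cmp eax, 0  (cmp 1,0)
jg loop: taken
after sub edi, 5: edi=(-5)-5=-10
after xor esi, edi: esi=(-14)^(-10)=4
after xor esi, 13: esi=4^13=9
after sub eax, 1: eax=1-1=0
cmp eax, 0  (cmp 0,0)
jg loop: not taken
halt.
Total executed instructions: 22.

22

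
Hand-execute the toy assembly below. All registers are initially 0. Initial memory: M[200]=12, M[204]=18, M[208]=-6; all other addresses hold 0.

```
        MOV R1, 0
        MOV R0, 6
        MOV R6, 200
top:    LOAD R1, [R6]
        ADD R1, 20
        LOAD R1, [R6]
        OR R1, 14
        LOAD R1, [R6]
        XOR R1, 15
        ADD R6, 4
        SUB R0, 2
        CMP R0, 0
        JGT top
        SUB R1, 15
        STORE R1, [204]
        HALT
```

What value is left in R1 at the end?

R1=0
R0=6
R6=200
R1=M[200]=12
R1=12+20=32
R1=M[200]=12
R1=12|14=14
R1=M[200]=12
R1=12^15=3
R6=200+4=204
R0=6-2=4
CMP R0, 0  (cmp 4,0)
JGT top: taken
R1=M[204]=18
R1=18+20=38
R1=M[204]=18
R1=18|14=30
R1=M[204]=18
R1=18^15=29
R6=204+4=208
R0=4-2=2
CMP R0, 0  (cmp 2,0)
JGT top: taken
R1=M[208]=-6
R1=(-6)+20=14
R1=M[208]=-6
R1=(-6)|14=-2
R1=M[208]=-6
R1=(-6)^15=-11
R6=208+4=212
R0=2-2=0
CMP R0, 0  (cmp 0,0)
JGT top: not taken
R1=(-11)-15=-26
STORE R1, [204] → M[204]=-26
halt.

-26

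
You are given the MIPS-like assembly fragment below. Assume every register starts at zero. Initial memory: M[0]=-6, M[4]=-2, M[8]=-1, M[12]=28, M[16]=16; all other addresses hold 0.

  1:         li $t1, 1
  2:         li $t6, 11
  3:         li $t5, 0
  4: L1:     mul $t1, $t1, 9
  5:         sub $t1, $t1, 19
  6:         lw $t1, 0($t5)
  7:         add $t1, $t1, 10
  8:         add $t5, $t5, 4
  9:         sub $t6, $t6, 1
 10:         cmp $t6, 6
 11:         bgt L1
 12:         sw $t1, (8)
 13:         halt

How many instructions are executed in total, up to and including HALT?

$t1=1
$t6=11
$t5=0
$t1=1*9=9
$t1=9-19=-10
$t1=M[0]=-6
$t1=(-6)+10=4
$t5=0+4=4
$t6=11-1=10
cmp $t6, 6  (cmp 10,6)
bgt L1: taken
$t1=4*9=36
$t1=36-19=17
$t1=M[4]=-2
$t1=(-2)+10=8
$t5=4+4=8
$t6=10-1=9
cmp $t6, 6  (cmp 9,6)
bgt L1: taken
$t1=8*9=72
$t1=72-19=53
$t1=M[8]=-1
$t1=(-1)+10=9
$t5=8+4=12
$t6=9-1=8
cmp $t6, 6  (cmp 8,6)
bgt L1: taken
$t1=9*9=81
$t1=81-19=62
$t1=M[12]=28
$t1=28+10=38
$t5=12+4=16
$t6=8-1=7
cmp $t6, 6  (cmp 7,6)
bgt L1: taken
$t1=38*9=342
$t1=342-19=323
$t1=M[16]=16
$t1=16+10=26
$t5=16+4=20
$t6=7-1=6
cmp $t6, 6  (cmp 6,6)
bgt L1: not taken
sw $t1, (8) → M[8]=26
halt.
Total executed instructions: 45.

45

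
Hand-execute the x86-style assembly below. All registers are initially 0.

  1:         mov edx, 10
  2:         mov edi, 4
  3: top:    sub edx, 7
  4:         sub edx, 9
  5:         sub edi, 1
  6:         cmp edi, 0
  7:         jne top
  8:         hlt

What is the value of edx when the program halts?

-54

mov edx, 10 → edx=10
mov edi, 4 → edi=4
sub edx, 7 → edx=10-7=3
sub edx, 9 → edx=3-9=-6
sub edi, 1 → edi=4-1=3
cmp edi, 0  (cmp 3,0)
jne top: taken
sub edx, 7 → edx=(-6)-7=-13
sub edx, 9 → edx=(-13)-9=-22
sub edi, 1 → edi=3-1=2
cmp edi, 0  (cmp 2,0)
jne top: taken
sub edx, 7 → edx=(-22)-7=-29
sub edx, 9 → edx=(-29)-9=-38
sub edi, 1 → edi=2-1=1
cmp edi, 0  (cmp 1,0)
jne top: taken
sub edx, 7 → edx=(-38)-7=-45
sub edx, 9 → edx=(-45)-9=-54
sub edi, 1 → edi=1-1=0
cmp edi, 0  (cmp 0,0)
jne top: not taken
halt.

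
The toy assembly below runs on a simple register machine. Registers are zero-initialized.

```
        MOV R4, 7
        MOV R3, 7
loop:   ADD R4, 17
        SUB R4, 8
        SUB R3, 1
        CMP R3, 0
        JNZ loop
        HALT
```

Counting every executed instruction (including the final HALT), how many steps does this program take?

R4=7
R3=7
R4=7+17=24
R4=24-8=16
R3=7-1=6
CMP R3, 0  (cmp 6,0)
JNZ loop: taken
R4=16+17=33
R4=33-8=25
R3=6-1=5
CMP R3, 0  (cmp 5,0)
JNZ loop: taken
R4=25+17=42
R4=42-8=34
R3=5-1=4
CMP R3, 0  (cmp 4,0)
JNZ loop: taken
R4=34+17=51
R4=51-8=43
R3=4-1=3
CMP R3, 0  (cmp 3,0)
JNZ loop: taken
R4=43+17=60
R4=60-8=52
R3=3-1=2
CMP R3, 0  (cmp 2,0)
JNZ loop: taken
R4=52+17=69
R4=69-8=61
R3=2-1=1
CMP R3, 0  (cmp 1,0)
JNZ loop: taken
R4=61+17=78
R4=78-8=70
R3=1-1=0
CMP R3, 0  (cmp 0,0)
JNZ loop: not taken
halt.
Total executed instructions: 38.

38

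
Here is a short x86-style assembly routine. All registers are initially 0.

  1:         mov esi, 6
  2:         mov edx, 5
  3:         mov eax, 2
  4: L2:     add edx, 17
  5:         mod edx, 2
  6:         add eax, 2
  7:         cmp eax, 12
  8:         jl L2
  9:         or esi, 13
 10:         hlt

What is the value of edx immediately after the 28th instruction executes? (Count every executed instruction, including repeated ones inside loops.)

0

esi=6
edx=5
eax=2
edx=5+17=22
edx=22%2=0
eax=2+2=4
cmp eax, 12  (cmp 4,12)
jl L2: taken
edx=0+17=17
edx=17%2=1
eax=4+2=6
cmp eax, 12  (cmp 6,12)
jl L2: taken
edx=1+17=18
edx=18%2=0
eax=6+2=8
cmp eax, 12  (cmp 8,12)
jl L2: taken
edx=0+17=17
edx=17%2=1
eax=8+2=10
cmp eax, 12  (cmp 10,12)
jl L2: taken
edx=1+17=18
edx=18%2=0
eax=10+2=12
cmp eax, 12  (cmp 12,12)
jl L2: not taken
After step 28: edx = 0.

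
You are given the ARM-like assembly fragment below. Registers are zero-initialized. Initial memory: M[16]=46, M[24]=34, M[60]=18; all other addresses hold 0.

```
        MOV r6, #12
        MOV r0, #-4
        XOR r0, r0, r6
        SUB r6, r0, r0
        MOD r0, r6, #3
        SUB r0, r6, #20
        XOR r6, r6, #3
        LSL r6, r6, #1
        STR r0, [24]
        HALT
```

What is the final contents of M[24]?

-20

after MOV r6, #12: r6=12
after MOV r0, #-4: r0=-4
after XOR r0, r0, r6: r0=(-4)^12=-16
after SUB r6, r0, r0: r6=(-16)-(-16)=0
after MOD r0, r6, #3: r0=0%3=0
after SUB r0, r6, #20: r0=0-20=-20
after XOR r6, r6, #3: r6=0^3=3
after LSL r6, r6, #1: r6=3<<1=6
STR r0, [24] → M[24]=-20
halt.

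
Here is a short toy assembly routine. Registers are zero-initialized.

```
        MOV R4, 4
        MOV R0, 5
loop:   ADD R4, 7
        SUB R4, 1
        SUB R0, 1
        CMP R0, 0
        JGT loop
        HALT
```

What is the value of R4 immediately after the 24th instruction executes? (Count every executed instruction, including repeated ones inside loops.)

34

after MOV R4, 4: R4=4
after MOV R0, 5: R0=5
after ADD R4, 7: R4=4+7=11
after SUB R4, 1: R4=11-1=10
after SUB R0, 1: R0=5-1=4
CMP R0, 0  (cmp 4,0)
JGT loop: taken
after ADD R4, 7: R4=10+7=17
after SUB R4, 1: R4=17-1=16
after SUB R0, 1: R0=4-1=3
CMP R0, 0  (cmp 3,0)
JGT loop: taken
after ADD R4, 7: R4=16+7=23
after SUB R4, 1: R4=23-1=22
after SUB R0, 1: R0=3-1=2
CMP R0, 0  (cmp 2,0)
JGT loop: taken
after ADD R4, 7: R4=22+7=29
after SUB R4, 1: R4=29-1=28
after SUB R0, 1: R0=2-1=1
CMP R0, 0  (cmp 1,0)
JGT loop: taken
after ADD R4, 7: R4=28+7=35
after SUB R4, 1: R4=35-1=34
After step 24: R4 = 34.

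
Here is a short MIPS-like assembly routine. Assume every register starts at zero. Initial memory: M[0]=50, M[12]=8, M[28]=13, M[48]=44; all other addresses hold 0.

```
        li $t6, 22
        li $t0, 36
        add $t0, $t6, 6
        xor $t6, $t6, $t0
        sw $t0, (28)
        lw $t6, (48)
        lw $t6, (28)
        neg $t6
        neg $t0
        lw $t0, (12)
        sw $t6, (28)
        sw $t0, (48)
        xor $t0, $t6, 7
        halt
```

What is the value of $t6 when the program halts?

-28

after li $t6, 22: $t6=22
after li $t0, 36: $t0=36
after add $t0, $t6, 6: $t0=22+6=28
after xor $t6, $t6, $t0: $t6=22^28=10
sw $t0, (28) → M[28]=28
after lw $t6, (48): $t6=M[48]=44
after lw $t6, (28): $t6=M[28]=28
after neg $t6: $t6=-(28)=-28
after neg $t0: $t0=-(28)=-28
after lw $t0, (12): $t0=M[12]=8
sw $t6, (28) → M[28]=-28
sw $t0, (48) → M[48]=8
after xor $t0, $t6, 7: $t0=(-28)^7=-29
halt.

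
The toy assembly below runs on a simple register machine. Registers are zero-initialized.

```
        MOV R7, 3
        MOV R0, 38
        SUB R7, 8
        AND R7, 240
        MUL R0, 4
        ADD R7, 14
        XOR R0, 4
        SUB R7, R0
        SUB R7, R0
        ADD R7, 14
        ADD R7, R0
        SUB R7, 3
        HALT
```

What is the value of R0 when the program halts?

156

after MOV R7, 3: R7=3
after MOV R0, 38: R0=38
after SUB R7, 8: R7=3-8=-5
after AND R7, 240: R7=(-5)&240=240
after MUL R0, 4: R0=38*4=152
after ADD R7, 14: R7=240+14=254
after XOR R0, 4: R0=152^4=156
after SUB R7, R0: R7=254-156=98
after SUB R7, R0: R7=98-156=-58
after ADD R7, 14: R7=(-58)+14=-44
after ADD R7, R0: R7=(-44)+156=112
after SUB R7, 3: R7=112-3=109
halt.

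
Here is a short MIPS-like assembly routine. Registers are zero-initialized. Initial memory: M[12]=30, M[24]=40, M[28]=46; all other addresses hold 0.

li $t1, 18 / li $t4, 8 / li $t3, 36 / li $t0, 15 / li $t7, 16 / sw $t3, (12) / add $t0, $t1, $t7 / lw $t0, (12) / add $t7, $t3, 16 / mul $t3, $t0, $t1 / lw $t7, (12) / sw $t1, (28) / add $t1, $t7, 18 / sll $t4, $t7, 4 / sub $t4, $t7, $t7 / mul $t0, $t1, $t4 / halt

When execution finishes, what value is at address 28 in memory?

18

after li $t1, 18: $t1=18
after li $t4, 8: $t4=8
after li $t3, 36: $t3=36
after li $t0, 15: $t0=15
after li $t7, 16: $t7=16
sw $t3, (12) → M[12]=36
after add $t0, $t1, $t7: $t0=18+16=34
after lw $t0, (12): $t0=M[12]=36
after add $t7, $t3, 16: $t7=36+16=52
after mul $t3, $t0, $t1: $t3=36*18=648
after lw $t7, (12): $t7=M[12]=36
sw $t1, (28) → M[28]=18
after add $t1, $t7, 18: $t1=36+18=54
after sll $t4, $t7, 4: $t4=36<<4=576
after sub $t4, $t7, $t7: $t4=36-36=0
after mul $t0, $t1, $t4: $t0=54*0=0
halt.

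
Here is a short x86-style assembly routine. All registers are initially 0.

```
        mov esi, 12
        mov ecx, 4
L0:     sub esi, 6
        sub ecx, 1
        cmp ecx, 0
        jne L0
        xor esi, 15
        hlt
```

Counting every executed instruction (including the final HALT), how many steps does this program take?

esi=12
ecx=4
esi=12-6=6
ecx=4-1=3
cmp ecx, 0  (cmp 3,0)
jne L0: taken
esi=6-6=0
ecx=3-1=2
cmp ecx, 0  (cmp 2,0)
jne L0: taken
esi=0-6=-6
ecx=2-1=1
cmp ecx, 0  (cmp 1,0)
jne L0: taken
esi=(-6)-6=-12
ecx=1-1=0
cmp ecx, 0  (cmp 0,0)
jne L0: not taken
esi=(-12)^15=-5
halt.
Total executed instructions: 20.

20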